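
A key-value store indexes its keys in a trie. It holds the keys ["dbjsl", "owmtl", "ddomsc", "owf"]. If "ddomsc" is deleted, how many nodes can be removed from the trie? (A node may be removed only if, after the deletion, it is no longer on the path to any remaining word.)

A node on "ddomsc"'s path can go only if nothing else ends at it or branches off below it.
The suffix "domsc" (5 nodes) is used only by "ddomsc"; the node for "d" still has the child "b", so pruning stops there.
Nodes removed: 5

5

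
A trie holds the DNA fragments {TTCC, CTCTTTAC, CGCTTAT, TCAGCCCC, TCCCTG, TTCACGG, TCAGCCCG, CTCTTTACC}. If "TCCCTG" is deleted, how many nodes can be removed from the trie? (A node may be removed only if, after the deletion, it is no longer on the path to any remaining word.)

A node on "TCCCTG"'s path can go only if nothing else ends at it or branches off below it.
The suffix "CCTG" (4 nodes) is used only by "TCCCTG"; the node for "TC" still has the child "A", so pruning stops there.
Nodes removed: 4

4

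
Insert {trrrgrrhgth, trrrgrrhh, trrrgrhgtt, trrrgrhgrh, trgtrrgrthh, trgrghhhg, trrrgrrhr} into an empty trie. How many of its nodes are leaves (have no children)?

7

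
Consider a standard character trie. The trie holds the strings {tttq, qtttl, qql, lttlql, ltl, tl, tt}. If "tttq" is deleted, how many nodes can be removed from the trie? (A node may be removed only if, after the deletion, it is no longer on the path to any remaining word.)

A node on "tttq"'s path can go only if nothing else ends at it or branches off below it.
The suffix "tq" (2 nodes) is used only by "tttq"; "tt" is itself a stored word, so pruning stops there.
Nodes removed: 2

2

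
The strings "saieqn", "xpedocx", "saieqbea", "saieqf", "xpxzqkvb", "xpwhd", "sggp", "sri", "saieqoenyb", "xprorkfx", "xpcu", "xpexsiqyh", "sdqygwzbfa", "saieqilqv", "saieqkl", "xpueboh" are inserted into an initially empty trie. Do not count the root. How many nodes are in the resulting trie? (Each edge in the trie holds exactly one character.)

For each word, the new-node count is its length minus the longest prefix already in the trie:
  "saieqn" → 6 new (s, a, i, e, q, n)
  "xpedocx" → 7 new (x, p, e, d, o, c, x)
  "saieqbea" → prefix "saieq" already present; 3 new (b, e, a)
  "saieqf" → prefix "saieq" already present; 1 new (f)
  "xpxzqkvb" → prefix "xp" already present; 6 new (x, z, q, k, v, b)
  "xpwhd" → prefix "xp" already present; 3 new (w, h, d)
  "sggp" → prefix "s" already present; 3 new (g, g, p)
  "sri" → prefix "s" already present; 2 new (r, i)
  "saieqoenyb" → prefix "saieq" already present; 5 new (o, e, n, y, b)
  "xprorkfx" → prefix "xp" already present; 6 new (r, o, r, k, f, x)
  "xpcu" → prefix "xp" already present; 2 new (c, u)
  "xpexsiqyh" → prefix "xpe" already present; 6 new (x, s, i, q, y, h)
  "sdqygwzbfa" → prefix "s" already present; 9 new (d, q, y, g, w, z, b, f, a)
  "saieqilqv" → prefix "saieq" already present; 4 new (i, l, q, v)
  "saieqkl" → prefix "saieq" already present; 2 new (k, l)
  "xpueboh" → prefix "xp" already present; 5 new (u, e, b, o, h)
Total nodes = 6 + 7 + 3 + 1 + 6 + 3 + 3 + 2 + 5 + 6 + 2 + 6 + 9 + 4 + 2 + 5 = 70

70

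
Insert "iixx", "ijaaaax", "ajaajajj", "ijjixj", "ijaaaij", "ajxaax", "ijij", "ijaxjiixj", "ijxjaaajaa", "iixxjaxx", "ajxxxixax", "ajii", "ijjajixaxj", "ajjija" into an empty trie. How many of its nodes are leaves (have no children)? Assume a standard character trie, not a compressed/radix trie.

A leaf is a node with no children — equivalently, the end of a word that is not a proper prefix of any other stored word.
Those words: "ajaajajj", "ajii", "ajjija", "ajxaax", "ajxxxixax", "iixxjaxx", "ijaaaax", "ijaaaij", "ijaxjiixj", "ijij", "ijjajixaxj", "ijjixj", "ijxjaaajaa"
Leaf count: 13

13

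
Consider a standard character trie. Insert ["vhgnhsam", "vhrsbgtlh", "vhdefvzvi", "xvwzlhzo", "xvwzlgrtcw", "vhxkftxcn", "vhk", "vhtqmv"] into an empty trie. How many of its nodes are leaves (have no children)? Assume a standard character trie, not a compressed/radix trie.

Leaves are exactly the stored words that no other stored word extends.
Those words: "vhdefvzvi", "vhgnhsam", "vhk", "vhrsbgtlh", "vhtqmv", "vhxkftxcn", "xvwzlgrtcw", "xvwzlhzo"
Leaf count: 8

8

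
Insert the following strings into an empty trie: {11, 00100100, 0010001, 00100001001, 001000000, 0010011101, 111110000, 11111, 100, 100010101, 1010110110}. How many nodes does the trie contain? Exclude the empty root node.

46

For each word, the new-node count is its length minus the longest prefix already in the trie:
  "11" → 2 new (1, 1)
  "00100100" → 8 new (0, 0, 1, 0, 0, 1, 0, 0)
  "0010001" → prefix "00100" already present; 2 new (0, 1)
  "00100001001" → prefix "001000" already present; 5 new (0, 1, 0, 0, 1)
  "001000000" → prefix "0010000" already present; 2 new (0, 0)
  "0010011101" → prefix "001001" already present; 4 new (1, 1, 0, 1)
  "111110000" → prefix "11" already present; 7 new (1, 1, 1, 0, 0, 0, 0)
  "11111" → prefix "11111" already present; 0 new (none)
  "100" → prefix "1" already present; 2 new (0, 0)
  "100010101" → prefix "100" already present; 6 new (0, 1, 0, 1, 0, 1)
  "1010110110" → prefix "10" already present; 8 new (1, 0, 1, 1, 0, 1, 1, 0)
Total nodes = 2 + 8 + 2 + 5 + 2 + 4 + 7 + 0 + 2 + 6 + 8 = 46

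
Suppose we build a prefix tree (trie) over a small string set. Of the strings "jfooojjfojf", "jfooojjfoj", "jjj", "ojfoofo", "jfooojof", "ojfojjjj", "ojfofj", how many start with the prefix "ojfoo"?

1

Traverse to the node for "ojfoo", then collect every word in that subtree.
Matches: "ojfoofo"
Count: 1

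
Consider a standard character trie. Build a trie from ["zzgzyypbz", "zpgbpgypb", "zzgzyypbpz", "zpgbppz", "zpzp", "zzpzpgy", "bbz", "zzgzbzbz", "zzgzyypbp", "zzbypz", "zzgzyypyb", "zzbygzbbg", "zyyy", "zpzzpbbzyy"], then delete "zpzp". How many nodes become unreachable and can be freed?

1

Walk "zpzp" from the leaf back toward the root, removing each node that no remaining word uses.
The suffix "p" (1 node) is used only by "zpzp"; the node for "zpz" still has the child "z", so pruning stops there.
Nodes removed: 1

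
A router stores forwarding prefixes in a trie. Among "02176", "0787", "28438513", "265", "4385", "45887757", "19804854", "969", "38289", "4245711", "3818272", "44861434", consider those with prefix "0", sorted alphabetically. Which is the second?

0787

Filter for "0…" and sort: "02176", "0787"
Position 2: 0787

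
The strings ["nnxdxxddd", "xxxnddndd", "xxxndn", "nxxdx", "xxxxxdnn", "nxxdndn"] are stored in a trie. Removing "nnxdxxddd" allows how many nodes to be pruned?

8

A node on "nnxdxxddd"'s path can go only if nothing else ends at it or branches off below it.
The suffix "nxdxxddd" (8 nodes) is used only by "nnxdxxddd"; the node for "n" still has the child "x", so pruning stops there.
Nodes removed: 8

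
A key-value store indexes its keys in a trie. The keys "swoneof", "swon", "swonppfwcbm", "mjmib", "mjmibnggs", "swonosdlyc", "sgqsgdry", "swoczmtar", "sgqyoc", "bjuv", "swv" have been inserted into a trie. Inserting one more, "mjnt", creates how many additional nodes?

"mj" is already a path in the trie; the remaining "nt" must be added.
So 4 − 2 = 2 new nodes.

2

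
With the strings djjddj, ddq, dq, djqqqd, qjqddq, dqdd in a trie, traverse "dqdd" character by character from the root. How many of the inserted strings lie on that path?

2

Check each prefix of "dqdd" against the stored set — each match is an end-marker on the path.
Prefixes of the query that are stored words: "dq", "dqdd"
Count: 2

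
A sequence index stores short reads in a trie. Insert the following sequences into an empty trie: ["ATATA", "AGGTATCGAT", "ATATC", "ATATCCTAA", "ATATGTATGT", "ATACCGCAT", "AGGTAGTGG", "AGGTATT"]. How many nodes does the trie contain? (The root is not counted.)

36

Count nodes per top-level branch (shared prefixes stored once):
  'A'-branch (AGGTAGTGG, AGGTATCGAT, AGGTATT, ATACCGCAT, ATATA, ATATC, ATATCCTAA, ATATGTATGT): 36 nodes
Sum: 36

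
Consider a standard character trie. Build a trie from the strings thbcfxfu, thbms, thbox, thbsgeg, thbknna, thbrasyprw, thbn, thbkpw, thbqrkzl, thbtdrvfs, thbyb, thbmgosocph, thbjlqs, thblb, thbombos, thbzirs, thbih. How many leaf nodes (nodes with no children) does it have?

A leaf is a node with no children — equivalently, the end of a word that is not a proper prefix of any other stored word.
Those words: "thbcfxfu", "thbih", "thbjlqs", "thbknna", "thbkpw", "thblb", "thbmgosocph", "thbms", "thbn", "thbombos", "thbox", "thbqrkzl", "thbrasyprw", "thbsgeg", "thbtdrvfs", "thbyb", "thbzirs"
Leaf count: 17

17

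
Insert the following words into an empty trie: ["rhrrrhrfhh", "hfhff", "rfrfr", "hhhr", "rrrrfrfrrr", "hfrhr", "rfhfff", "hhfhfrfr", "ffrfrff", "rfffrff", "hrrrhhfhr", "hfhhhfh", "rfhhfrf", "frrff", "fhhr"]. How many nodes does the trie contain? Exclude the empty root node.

Trace insertions, counting only characters that open a new branch:
  "rhrrrhrfhh" → 10 new (r, h, r, r, r, h, r, f, h, h)
  "hfhff" → 5 new (h, f, h, f, f)
  "rfrfr" → prefix "r" already present; 4 new (f, r, f, r)
  "hhhr" → prefix "h" already present; 3 new (h, h, r)
  "rrrrfrfrrr" → prefix "r" already present; 9 new (r, r, r, f, r, f, r, r, r)
  "hfrhr" → prefix "hf" already present; 3 new (r, h, r)
  "rfhfff" → prefix "rf" already present; 4 new (h, f, f, f)
  "hhfhfrfr" → prefix "hh" already present; 6 new (f, h, f, r, f, r)
  "ffrfrff" → 7 new (f, f, r, f, r, f, f)
  "rfffrff" → prefix "rf" already present; 5 new (f, f, r, f, f)
  "hrrrhhfhr" → prefix "h" already present; 8 new (r, r, r, h, h, f, h, r)
  "hfhhhfh" → prefix "hfh" already present; 4 new (h, h, f, h)
  "rfhhfrf" → prefix "rfh" already present; 4 new (h, f, r, f)
  "frrff" → prefix "f" already present; 4 new (r, r, f, f)
  "fhhr" → prefix "f" already present; 3 new (h, h, r)
Total nodes = 10 + 5 + 4 + 3 + 9 + 3 + 4 + 6 + 7 + 5 + 8 + 4 + 4 + 4 + 3 = 79

79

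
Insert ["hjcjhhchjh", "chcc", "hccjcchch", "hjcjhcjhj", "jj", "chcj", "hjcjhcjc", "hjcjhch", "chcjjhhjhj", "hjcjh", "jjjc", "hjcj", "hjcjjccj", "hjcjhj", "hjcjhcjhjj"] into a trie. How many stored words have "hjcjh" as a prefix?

7

Traverse to the node for "hjcjh", then collect every word in that subtree.
Words under "hjcjh": hjcjh, hjcjhch, hjcjhcjc, hjcjhcjhj, hjcjhcjhjj, hjcjhhchjh, hjcjhj
Count: 7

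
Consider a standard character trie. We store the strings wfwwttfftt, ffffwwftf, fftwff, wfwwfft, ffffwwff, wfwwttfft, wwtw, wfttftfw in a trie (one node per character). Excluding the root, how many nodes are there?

36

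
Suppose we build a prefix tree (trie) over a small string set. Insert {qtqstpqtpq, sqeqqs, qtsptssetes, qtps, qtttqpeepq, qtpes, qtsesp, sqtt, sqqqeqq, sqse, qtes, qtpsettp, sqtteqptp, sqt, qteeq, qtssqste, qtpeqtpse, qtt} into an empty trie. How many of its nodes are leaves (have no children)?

14

Leaves are exactly the stored words that no other stored word extends.
Those words: "qteeq", "qtes", "qtpeqtpse", "qtpes", "qtpsettp", "qtqstpqtpq", "qtsesp", "qtsptssetes", "qtssqste", "qtttqpeepq", "sqeqqs", "sqqqeqq", "sqse", "sqtteqptp"
Leaf count: 14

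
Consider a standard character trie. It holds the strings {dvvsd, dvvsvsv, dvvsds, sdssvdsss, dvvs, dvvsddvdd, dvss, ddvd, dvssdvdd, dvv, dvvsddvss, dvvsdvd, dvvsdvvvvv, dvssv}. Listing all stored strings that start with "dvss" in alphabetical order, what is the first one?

dvss

Filter for "dvss…" and sort: "dvss", "dvssdvdd", "dvssv"
The 1st is dvss.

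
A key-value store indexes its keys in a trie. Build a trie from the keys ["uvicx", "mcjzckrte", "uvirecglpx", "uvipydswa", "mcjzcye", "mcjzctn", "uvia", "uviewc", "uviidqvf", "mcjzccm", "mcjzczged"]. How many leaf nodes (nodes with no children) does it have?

11

A leaf is a node with no children — equivalently, the end of a word that is not a proper prefix of any other stored word.
Those words: "mcjzccm", "mcjzckrte", "mcjzctn", "mcjzcye", "mcjzczged", "uvia", "uvicx", "uviewc", "uviidqvf", "uvipydswa", "uvirecglpx"
Leaf count: 11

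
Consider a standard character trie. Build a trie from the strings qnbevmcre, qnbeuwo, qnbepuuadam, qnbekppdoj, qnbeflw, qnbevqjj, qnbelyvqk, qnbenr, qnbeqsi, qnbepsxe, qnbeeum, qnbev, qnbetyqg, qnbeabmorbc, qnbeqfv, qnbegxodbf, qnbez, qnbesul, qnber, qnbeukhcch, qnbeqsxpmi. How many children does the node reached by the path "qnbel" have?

Walk "qnbel" from the root, arriving at one node.
Characters that immediately follow "qnbel" among the stored strings: {y}.
That node has 1 child edge.

1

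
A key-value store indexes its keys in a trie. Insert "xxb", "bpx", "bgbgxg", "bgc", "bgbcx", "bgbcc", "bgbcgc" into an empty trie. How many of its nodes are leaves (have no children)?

A leaf is a node with no children — equivalently, the end of a word that is not a proper prefix of any other stored word.
Those words: "bgbcc", "bgbcgc", "bgbcx", "bgbgxg", "bgc", "bpx", "xxb"
Leaf count: 7

7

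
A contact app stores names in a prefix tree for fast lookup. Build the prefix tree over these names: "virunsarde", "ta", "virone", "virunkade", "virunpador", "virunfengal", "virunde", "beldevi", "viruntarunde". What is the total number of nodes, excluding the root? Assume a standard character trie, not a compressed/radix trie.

Count nodes per top-level branch (shared prefixes stored once):
  'b'-branch (beldevi): 7 nodes
  't'-branch (ta): 2 nodes
  'v'-branch (virone, virunde, virunfengal, virunkade, virunpador, virunsarde, viruntarunde): 37 nodes
Sum: 46

46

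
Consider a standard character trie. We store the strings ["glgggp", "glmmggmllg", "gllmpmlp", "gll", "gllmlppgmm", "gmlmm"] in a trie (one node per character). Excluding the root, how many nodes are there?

Trie structure (* marks end of a word):
(root)
└─ g
   ├─ l
   │  ├─ g
   │  │  └─ g
   │  │     └─ g
   │  │        └─ p *
   │  ├─ l *
   │  │  └─ m
   │  │     ├─ l
   │  │     │  └─ p
   │  │     │     └─ p
   │  │     │        └─ g
   │  │     │           └─ m
   │  │     │              └─ m *
   │  │     └─ p
   │  │        └─ m
   │  │           └─ l
   │  │              └─ p *
   │  └─ m
   │     └─ m
   │        └─ g
   │           └─ g
   │              └─ m
   │                 └─ l
   │                    └─ l
   │                       └─ g *
   └─ m
      └─ l
         └─ m
            └─ m *
Counting every labelled node above: 30.

30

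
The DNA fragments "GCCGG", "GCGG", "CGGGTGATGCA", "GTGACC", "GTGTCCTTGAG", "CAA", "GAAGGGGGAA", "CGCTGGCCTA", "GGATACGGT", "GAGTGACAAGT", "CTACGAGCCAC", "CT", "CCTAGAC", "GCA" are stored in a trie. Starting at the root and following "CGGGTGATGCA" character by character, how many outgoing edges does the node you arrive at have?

Follow the path "CGGGTGATGCA" to its node, then look at its outgoing edges.
No stored string extends past "CGGGTGATGCA".
That node has 0 child edges.

0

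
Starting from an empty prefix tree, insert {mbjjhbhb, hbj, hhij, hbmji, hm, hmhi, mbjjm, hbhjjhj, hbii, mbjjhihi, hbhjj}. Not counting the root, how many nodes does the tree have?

Count nodes per top-level branch (shared prefixes stored once):
  'h'-branch (hbhjj, hbhjjhj, hbii, hbj, hbmji, hhij, hm, hmhi): 19 nodes
  'm'-branch (mbjjhbhb, mbjjhihi, mbjjm): 12 nodes
Sum: 31

31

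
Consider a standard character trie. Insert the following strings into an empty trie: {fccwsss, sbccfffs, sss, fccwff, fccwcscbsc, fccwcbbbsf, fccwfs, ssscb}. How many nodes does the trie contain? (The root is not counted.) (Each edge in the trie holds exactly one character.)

33

Count nodes per top-level branch (shared prefixes stored once):
  'f'-branch (fccwcbbbsf, fccwcscbsc, fccwff, fccwfs, fccwsss): 21 nodes
  's'-branch (sbccfffs, sss, ssscb): 12 nodes
Sum: 33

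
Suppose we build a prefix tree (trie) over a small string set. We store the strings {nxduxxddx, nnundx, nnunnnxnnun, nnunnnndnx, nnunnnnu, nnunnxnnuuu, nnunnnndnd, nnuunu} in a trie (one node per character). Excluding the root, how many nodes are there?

36

Count nodes per top-level branch (shared prefixes stored once):
  'n'-branch (nnundx, nnunnnndnd, nnunnnndnx, nnunnnnu, nnunnnxnnun, nnunnxnnuuu, nnuunu, nxduxxddx): 36 nodes
Sum: 36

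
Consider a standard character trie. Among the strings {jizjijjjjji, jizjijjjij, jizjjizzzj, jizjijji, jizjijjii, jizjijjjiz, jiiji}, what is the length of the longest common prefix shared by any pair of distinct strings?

The deepest shared node is where two words last agree before diverging.
"jizjijjjij" and "jizjijjjiz" agree on "jizjijjji" (9 characters) before diverging; nothing deeper is shared.
Longest shared-prefix length: 9

9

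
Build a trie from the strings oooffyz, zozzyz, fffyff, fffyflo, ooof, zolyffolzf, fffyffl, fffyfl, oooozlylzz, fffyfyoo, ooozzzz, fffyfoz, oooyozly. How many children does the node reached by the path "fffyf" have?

4

Walk "fffyf" from the root, arriving at one node.
Distinct next characters after "fffyf": f, l, o, y.
That node has 4 child edges.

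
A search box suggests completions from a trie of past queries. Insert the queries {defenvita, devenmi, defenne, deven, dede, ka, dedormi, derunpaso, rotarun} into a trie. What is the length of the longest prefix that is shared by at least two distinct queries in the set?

5

Equivalently: take the maximum, over all pairs, of their longest common prefix length.
e.g. "defenne" and "defenvita" share the prefix "defen" of length 5; no pair shares a longer one.
Longest shared-prefix length: 5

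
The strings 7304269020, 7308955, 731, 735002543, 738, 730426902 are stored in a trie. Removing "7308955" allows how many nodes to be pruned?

4

After clearing the end-marker at "7308955", prune upward until reaching a node still needed by another word.
The suffix "8955" (4 nodes) is used only by "7308955"; the node for "730" still has the child "4", so pruning stops there.
Nodes removed: 4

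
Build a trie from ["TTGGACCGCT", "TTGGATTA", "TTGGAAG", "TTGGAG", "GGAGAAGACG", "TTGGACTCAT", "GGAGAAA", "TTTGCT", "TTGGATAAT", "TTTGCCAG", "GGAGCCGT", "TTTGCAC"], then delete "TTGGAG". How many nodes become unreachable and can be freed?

After clearing the end-marker at "TTGGAG", prune upward until reaching a node still needed by another word.
The suffix "G" (1 node) is used only by "TTGGAG"; the node for "TTGGA" still has the child "C", so pruning stops there.
Nodes removed: 1

1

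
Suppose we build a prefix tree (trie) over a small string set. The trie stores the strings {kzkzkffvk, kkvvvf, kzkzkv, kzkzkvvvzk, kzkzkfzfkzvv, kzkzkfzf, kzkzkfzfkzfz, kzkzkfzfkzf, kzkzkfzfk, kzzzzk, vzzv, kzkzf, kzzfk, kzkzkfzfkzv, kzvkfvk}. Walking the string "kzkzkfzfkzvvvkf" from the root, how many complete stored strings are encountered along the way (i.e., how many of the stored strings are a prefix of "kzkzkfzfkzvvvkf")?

4

Traverse "kzkzkfzfkzvvvkf" character by character; count nodes along the way that are marked as word ends.
Prefixes of the query that are stored words: "kzkzkfzf", "kzkzkfzfk", "kzkzkfzfkzv", "kzkzkfzfkzvv"
Count: 4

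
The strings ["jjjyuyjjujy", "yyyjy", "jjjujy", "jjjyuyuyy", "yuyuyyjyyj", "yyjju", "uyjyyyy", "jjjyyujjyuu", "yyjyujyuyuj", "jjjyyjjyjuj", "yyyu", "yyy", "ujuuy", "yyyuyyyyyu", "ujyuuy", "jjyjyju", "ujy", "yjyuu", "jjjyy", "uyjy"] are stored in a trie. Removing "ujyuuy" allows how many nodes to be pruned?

3

Walk "ujyuuy" from the leaf back toward the root, removing each node that no remaining word uses.
The suffix "uuy" (3 nodes) is used only by "ujyuuy"; "ujy" is itself a stored word, so pruning stops there.
Nodes removed: 3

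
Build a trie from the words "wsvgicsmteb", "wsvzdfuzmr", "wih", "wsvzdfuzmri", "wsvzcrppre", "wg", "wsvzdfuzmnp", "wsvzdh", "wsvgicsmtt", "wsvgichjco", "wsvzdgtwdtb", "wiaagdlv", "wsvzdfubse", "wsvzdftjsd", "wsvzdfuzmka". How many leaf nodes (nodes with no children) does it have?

14

Leaves are exactly the stored words that no other stored word extends.
Those words: "wg", "wiaagdlv", "wih", "wsvgichjco", "wsvgicsmteb", "wsvgicsmtt", "wsvzcrppre", "wsvzdftjsd", "wsvzdfubse", "wsvzdfuzmka", "wsvzdfuzmnp", "wsvzdfuzmri", "wsvzdgtwdtb", "wsvzdh"
Leaf count: 14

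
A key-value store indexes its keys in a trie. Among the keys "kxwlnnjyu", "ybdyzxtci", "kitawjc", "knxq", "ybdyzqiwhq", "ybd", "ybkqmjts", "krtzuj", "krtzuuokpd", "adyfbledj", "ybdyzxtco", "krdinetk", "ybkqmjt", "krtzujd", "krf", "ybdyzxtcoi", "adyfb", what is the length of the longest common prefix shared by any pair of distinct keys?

9

The deepest shared node is where two words last agree before diverging.
e.g. "ybdyzxtco" and "ybdyzxtcoi" share the prefix "ybdyzxtco" of length 9; no pair shares a longer one.
Longest shared-prefix length: 9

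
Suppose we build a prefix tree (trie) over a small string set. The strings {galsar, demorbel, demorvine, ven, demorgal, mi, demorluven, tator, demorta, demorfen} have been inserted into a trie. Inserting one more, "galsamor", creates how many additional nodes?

"galsa" is already a path in the trie; the remaining "mor" must be added.
New nodes needed: |"galsamor"| − 5 = 8 − 5 = 3.

3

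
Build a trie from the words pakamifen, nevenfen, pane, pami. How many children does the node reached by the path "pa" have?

3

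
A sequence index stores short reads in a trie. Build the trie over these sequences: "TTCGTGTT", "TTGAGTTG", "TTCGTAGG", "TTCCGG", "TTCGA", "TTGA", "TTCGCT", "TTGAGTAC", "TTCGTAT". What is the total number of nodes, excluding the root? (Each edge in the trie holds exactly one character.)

26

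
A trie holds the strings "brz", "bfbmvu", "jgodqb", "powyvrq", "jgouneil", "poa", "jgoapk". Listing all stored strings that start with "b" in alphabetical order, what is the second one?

Filter for "b…" and sort: "bfbmvu", "brz"
The 2nd is brz.

brz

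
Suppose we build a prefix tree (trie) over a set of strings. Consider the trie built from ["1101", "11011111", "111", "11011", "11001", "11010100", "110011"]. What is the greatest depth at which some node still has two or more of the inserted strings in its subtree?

5

Look for the deepest trie node that still has at least two words in its subtree.
e.g. "11001" and "110011" share the prefix "11001" of length 5; no pair shares a longer one.
Longest shared-prefix length: 5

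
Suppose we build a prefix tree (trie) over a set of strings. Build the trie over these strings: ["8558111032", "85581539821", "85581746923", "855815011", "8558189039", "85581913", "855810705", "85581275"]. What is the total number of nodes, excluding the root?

40

Count nodes per top-level branch (shared prefixes stored once):
  '8'-branch (855810705, 8558111032, 85581275, 855815011, 85581539821, 85581746923, 8558189039, 85581913): 40 nodes
Sum: 40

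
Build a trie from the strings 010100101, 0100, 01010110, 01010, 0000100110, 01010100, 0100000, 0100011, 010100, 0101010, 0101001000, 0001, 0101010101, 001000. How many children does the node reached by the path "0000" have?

1

Walk "0000" from the root, arriving at one node.
Distinct next characters after "0000": 1.
That node has 1 child edge.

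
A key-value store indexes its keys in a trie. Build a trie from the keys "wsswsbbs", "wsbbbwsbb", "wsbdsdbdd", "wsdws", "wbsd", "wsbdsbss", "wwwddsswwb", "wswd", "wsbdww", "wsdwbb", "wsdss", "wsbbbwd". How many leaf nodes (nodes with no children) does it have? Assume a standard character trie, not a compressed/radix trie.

A leaf is a node with no children — equivalently, the end of a word that is not a proper prefix of any other stored word.
Those words: "wbsd", "wsbbbwd", "wsbbbwsbb", "wsbdsbss", "wsbdsdbdd", "wsbdww", "wsdss", "wsdwbb", "wsdws", "wsswsbbs", "wswd", "wwwddsswwb"
Leaf count: 12

12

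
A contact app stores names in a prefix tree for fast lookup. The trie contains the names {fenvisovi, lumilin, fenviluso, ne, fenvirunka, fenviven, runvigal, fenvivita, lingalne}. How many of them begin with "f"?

Walk to "f"; the words in its subtree are exactly those with that prefix.
Words under "f": fenviluso, fenvirunka, fenvisovi, fenviven, fenvivita
Count: 5

5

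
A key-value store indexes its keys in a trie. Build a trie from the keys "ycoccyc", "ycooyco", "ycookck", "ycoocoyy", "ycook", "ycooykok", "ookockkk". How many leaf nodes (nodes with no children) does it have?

6

A leaf is a node with no children — equivalently, the end of a word that is not a proper prefix of any other stored word.
Those words: "ookockkk", "ycoccyc", "ycoocoyy", "ycookck", "ycooyco", "ycooykok"
Leaf count: 6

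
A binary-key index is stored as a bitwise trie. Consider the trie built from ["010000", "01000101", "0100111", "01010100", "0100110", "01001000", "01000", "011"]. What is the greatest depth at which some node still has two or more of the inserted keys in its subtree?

6

Equivalently: take the maximum, over all pairs, of their longest common prefix length.
"0100110" and "0100111" agree on "010011" (6 characters) before diverging; nothing deeper is shared.
Longest shared-prefix length: 6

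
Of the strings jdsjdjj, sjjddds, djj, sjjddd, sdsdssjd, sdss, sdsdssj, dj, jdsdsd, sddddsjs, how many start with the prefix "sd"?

Filter for entries beginning with "sd":
Matches: "sddddsjs", "sdsdssj", "sdsdssjd", "sdss"
Count: 4

4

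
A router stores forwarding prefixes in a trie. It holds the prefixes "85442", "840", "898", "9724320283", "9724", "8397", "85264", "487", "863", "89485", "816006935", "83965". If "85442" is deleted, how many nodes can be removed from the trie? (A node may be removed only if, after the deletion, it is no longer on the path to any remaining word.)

Walk "85442" from the leaf back toward the root, removing each node that no remaining word uses.
The suffix "442" (3 nodes) is used only by "85442"; the node for "85" still has the child "2", so pruning stops there.
Nodes removed: 3

3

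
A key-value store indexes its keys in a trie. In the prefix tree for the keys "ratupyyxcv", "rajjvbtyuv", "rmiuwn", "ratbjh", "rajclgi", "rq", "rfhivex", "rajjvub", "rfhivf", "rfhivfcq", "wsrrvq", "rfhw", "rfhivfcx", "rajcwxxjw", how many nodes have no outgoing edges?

A leaf is a node with no children — equivalently, the end of a word that is not a proper prefix of any other stored word.
Those words: "rajclgi", "rajcwxxjw", "rajjvbtyuv", "rajjvub", "ratbjh", "ratupyyxcv", "rfhivex", "rfhivfcq", "rfhivfcx", "rfhw", "rmiuwn", "rq", "wsrrvq"
Leaf count: 13

13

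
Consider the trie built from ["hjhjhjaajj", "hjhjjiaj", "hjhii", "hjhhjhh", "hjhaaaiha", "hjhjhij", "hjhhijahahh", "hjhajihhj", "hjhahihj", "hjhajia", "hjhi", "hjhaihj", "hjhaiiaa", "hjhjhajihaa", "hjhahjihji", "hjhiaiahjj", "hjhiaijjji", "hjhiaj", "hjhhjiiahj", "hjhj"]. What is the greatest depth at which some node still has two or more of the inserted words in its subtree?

The deepest shared node is where two words last agree before diverging.
"hjhajia" and "hjhajihhj" agree on "hjhaji" (6 characters) before diverging; nothing deeper is shared.
Longest shared-prefix length: 6

6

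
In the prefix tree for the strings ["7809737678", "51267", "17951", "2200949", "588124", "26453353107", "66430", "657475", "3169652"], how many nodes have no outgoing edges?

A leaf is a node with no children — equivalently, the end of a word that is not a proper prefix of any other stored word.
Those words: "17951", "2200949", "26453353107", "3169652", "51267", "588124", "657475", "66430", "7809737678"
Leaf count: 9

9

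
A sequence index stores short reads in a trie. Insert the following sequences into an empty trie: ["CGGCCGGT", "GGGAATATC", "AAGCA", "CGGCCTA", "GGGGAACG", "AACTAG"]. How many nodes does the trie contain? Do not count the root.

33

Trie structure (* marks end of a word):
(root)
├─ A
│  └─ A
│     ├─ C
│     │  └─ T
│     │     └─ A
│     │        └─ G *
│     └─ G
│        └─ C
│           └─ A *
├─ C
│  └─ G
│     └─ G
│        └─ C
│           └─ C
│              ├─ G
│              │  └─ G
│              │     └─ T *
│              └─ T
│                 └─ A *
└─ G
   └─ G
      └─ G
         ├─ A
         │  └─ A
         │     └─ T
         │        └─ A
         │           └─ T
         │              └─ C *
         └─ G
            └─ A
               └─ A
                  └─ C
                     └─ G *
Counting every labelled node above: 33.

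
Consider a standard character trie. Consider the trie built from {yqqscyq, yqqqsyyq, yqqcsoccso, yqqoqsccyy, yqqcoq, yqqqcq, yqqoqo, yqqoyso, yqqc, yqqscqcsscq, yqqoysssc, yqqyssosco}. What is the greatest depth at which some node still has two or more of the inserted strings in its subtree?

Equivalently: take the maximum, over all pairs, of their longest common prefix length.
e.g. "yqqoyso" and "yqqoysssc" share the prefix "yqqoys" of length 6; no pair shares a longer one.
Longest shared-prefix length: 6

6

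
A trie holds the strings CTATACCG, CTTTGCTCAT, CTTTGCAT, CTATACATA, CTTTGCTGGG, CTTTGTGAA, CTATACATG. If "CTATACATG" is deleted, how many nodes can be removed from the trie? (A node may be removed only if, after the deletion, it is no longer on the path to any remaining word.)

1

After clearing the end-marker at "CTATACATG", prune upward until reaching a node still needed by another word.
The suffix "G" (1 node) is used only by "CTATACATG"; the node for "CTATACAT" still has the child "A", so pruning stops there.
Nodes removed: 1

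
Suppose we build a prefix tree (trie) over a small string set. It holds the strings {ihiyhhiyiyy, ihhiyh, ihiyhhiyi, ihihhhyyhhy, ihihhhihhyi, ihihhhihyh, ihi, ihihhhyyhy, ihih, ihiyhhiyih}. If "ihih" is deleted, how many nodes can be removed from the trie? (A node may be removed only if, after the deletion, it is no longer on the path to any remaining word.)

0

After clearing the end-marker at "ihih", prune upward until reaching a node still needed by another word.
Every node on "ihih" is still needed (e.g. by "ihihhhyyhhy"), so nothing is freed.
Nodes removed: 0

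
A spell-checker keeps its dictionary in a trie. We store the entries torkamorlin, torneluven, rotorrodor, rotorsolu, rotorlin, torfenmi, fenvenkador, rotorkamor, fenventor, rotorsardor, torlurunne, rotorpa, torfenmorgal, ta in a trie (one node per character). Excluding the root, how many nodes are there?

Trace insertions, counting only characters that open a new branch:
  "torkamorlin" → 11 new (t, o, r, k, a, m, o, r, l, i, n)
  "torneluven" → prefix "tor" already present; 7 new (n, e, l, u, v, e, n)
  "rotorrodor" → 10 new (r, o, t, o, r, r, o, d, o, r)
  "rotorsolu" → prefix "rotor" already present; 4 new (s, o, l, u)
  "rotorlin" → prefix "rotor" already present; 3 new (l, i, n)
  "torfenmi" → prefix "tor" already present; 5 new (f, e, n, m, i)
  "fenvenkador" → 11 new (f, e, n, v, e, n, k, a, d, o, r)
  "rotorkamor" → prefix "rotor" already present; 5 new (k, a, m, o, r)
  "fenventor" → prefix "fenven" already present; 3 new (t, o, r)
  "rotorsardor" → prefix "rotors" already present; 5 new (a, r, d, o, r)
  "torlurunne" → prefix "tor" already present; 7 new (l, u, r, u, n, n, e)
  "rotorpa" → prefix "rotor" already present; 2 new (p, a)
  "torfenmorgal" → prefix "torfenm" already present; 5 new (o, r, g, a, l)
  "ta" → prefix "t" already present; 1 new (a)
Total nodes = 11 + 7 + 10 + 4 + 3 + 5 + 11 + 5 + 3 + 5 + 7 + 2 + 5 + 1 = 79

79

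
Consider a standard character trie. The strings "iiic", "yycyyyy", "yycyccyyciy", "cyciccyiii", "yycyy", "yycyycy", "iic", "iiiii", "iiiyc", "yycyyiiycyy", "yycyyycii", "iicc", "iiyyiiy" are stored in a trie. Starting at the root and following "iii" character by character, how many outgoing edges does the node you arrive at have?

3

Follow the path "iii" to its node, then look at its outgoing edges.
Characters that immediately follow "iii" among the stored strings: {c, i, y}.
That node has 3 child edges.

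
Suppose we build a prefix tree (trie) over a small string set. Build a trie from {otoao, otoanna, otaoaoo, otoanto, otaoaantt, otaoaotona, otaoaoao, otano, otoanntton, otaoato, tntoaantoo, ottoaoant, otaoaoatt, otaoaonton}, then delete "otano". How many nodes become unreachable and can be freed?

2

Walk "otano" from the leaf back toward the root, removing each node that no remaining word uses.
The suffix "no" (2 nodes) is used only by "otano"; the node for "ota" still has the child "o", so pruning stops there.
Nodes removed: 2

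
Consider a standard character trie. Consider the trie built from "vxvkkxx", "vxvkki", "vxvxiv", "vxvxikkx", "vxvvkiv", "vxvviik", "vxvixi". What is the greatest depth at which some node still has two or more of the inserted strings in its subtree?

The deepest shared node is where two words last agree before diverging.
"vxvkki" and "vxvkkxx" agree on "vxvkk" (5 characters) before diverging; nothing deeper is shared.
Longest shared-prefix length: 5

5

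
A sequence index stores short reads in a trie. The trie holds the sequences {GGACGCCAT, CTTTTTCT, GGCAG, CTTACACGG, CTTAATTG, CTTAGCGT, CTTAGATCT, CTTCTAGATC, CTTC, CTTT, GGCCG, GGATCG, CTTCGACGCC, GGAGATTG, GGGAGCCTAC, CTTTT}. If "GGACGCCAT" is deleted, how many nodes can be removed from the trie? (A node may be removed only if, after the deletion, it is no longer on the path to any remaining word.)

6

After clearing the end-marker at "GGACGCCAT", prune upward until reaching a node still needed by another word.
The suffix "CGCCAT" (6 nodes) is used only by "GGACGCCAT"; the node for "GGA" still has the child "T", so pruning stops there.
Nodes removed: 6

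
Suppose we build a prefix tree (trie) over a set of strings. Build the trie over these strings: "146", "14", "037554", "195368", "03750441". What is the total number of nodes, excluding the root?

18

For each word, the new-node count is its length minus the longest prefix already in the trie:
  "146" → 3 new (1, 4, 6)
  "14" → prefix "14" already present; 0 new (none)
  "037554" → 6 new (0, 3, 7, 5, 5, 4)
  "195368" → prefix "1" already present; 5 new (9, 5, 3, 6, 8)
  "03750441" → prefix "0375" already present; 4 new (0, 4, 4, 1)
Total nodes = 3 + 0 + 6 + 5 + 4 = 18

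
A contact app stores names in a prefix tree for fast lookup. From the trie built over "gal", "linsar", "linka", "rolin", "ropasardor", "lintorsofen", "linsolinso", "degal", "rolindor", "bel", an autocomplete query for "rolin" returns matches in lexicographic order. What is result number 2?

DFS of the "rolin" subtree visits, in order: "rolin", "rolindor"
Position 2: rolindor

rolindor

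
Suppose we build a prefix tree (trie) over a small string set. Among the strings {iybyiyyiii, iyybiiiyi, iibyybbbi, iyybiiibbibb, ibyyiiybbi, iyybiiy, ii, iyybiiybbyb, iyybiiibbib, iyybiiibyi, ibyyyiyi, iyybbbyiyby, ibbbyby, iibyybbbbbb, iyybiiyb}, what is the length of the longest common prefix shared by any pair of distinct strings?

11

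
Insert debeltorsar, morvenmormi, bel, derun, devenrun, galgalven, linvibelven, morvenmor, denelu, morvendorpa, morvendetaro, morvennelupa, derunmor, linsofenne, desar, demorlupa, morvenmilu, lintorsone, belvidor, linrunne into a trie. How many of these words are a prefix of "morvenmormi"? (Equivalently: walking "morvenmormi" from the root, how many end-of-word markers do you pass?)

Traverse "morvenmormi" character by character; count nodes along the way that are marked as word ends.
Prefixes of the query that are stored words: "morvenmor", "morvenmormi"
Count: 2

2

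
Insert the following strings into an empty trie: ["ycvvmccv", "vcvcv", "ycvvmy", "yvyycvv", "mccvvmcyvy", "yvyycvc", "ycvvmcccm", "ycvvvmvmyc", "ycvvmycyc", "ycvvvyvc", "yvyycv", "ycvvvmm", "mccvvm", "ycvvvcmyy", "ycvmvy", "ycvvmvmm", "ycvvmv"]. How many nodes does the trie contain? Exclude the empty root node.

Count nodes per top-level branch (shared prefixes stored once):
  'm'-branch (mccvvm, mccvvmcyvy): 10 nodes
  'v'-branch (vcvcv): 5 nodes
  'y'-branch (ycvmvy, ycvvmcccm, ycvvmccv, ycvvmv, ycvvmvmm, ycvvmy, ycvvmycyc, ycvvvcmyy, ycvvvmm, ycvvvmvmyc, ycvvvyvc, yvyycv, yvyycvc, yvyycvv): 41 nodes
Sum: 56

56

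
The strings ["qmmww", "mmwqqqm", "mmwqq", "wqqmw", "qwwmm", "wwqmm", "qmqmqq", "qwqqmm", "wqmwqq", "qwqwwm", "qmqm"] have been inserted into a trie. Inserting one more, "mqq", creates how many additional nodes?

"m" is already a path in the trie; the remaining "qq" must be added.
New nodes needed: |"mqq"| − 1 = 3 − 1 = 2.

2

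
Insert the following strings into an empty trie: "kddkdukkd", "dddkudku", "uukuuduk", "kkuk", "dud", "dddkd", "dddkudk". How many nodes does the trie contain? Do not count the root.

Count nodes per top-level branch (shared prefixes stored once):
  'd'-branch (dddkd, dddkudk, dddkudku, dud): 11 nodes
  'k'-branch (kddkdukkd, kkuk): 12 nodes
  'u'-branch (uukuuduk): 8 nodes
Sum: 31

31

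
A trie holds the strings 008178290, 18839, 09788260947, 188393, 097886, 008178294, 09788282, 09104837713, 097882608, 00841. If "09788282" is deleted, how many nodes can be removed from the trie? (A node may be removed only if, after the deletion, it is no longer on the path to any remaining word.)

Walk "09788282" from the leaf back toward the root, removing each node that no remaining word uses.
The suffix "82" (2 nodes) is used only by "09788282"; the node for "097882" still has the child "6", so pruning stops there.
Nodes removed: 2

2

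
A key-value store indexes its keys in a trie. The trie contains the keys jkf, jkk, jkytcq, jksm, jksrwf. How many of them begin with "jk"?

5

Walk to "jk"; the words in its subtree are exactly those with that prefix.
Matches: "jkf", "jkk", "jksm", "jksrwf", "jkytcq"
Count: 5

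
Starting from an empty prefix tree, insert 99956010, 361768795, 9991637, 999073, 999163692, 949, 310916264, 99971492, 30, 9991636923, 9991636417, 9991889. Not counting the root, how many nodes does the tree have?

50

Insert word by word; a character creates a node only if that edge doesn't already exist:
  "99956010" → 8 new (9, 9, 9, 5, 6, 0, 1, 0)
  "361768795" → 9 new (3, 6, 1, 7, 6, 8, 7, 9, 5)
  "9991637" → prefix "999" already present; 4 new (1, 6, 3, 7)
  "999073" → prefix "999" already present; 3 new (0, 7, 3)
  "999163692" → prefix "999163" already present; 3 new (6, 9, 2)
  "949" → prefix "9" already present; 2 new (4, 9)
  "310916264" → prefix "3" already present; 8 new (1, 0, 9, 1, 6, 2, 6, 4)
  "99971492" → prefix "999" already present; 5 new (7, 1, 4, 9, 2)
  "30" → prefix "3" already present; 1 new (0)
  "9991636923" → prefix "999163692" already present; 1 new (3)
  "9991636417" → prefix "9991636" already present; 3 new (4, 1, 7)
  "9991889" → prefix "9991" already present; 3 new (8, 8, 9)
Total nodes = 8 + 9 + 4 + 3 + 3 + 2 + 8 + 5 + 1 + 1 + 3 + 3 = 50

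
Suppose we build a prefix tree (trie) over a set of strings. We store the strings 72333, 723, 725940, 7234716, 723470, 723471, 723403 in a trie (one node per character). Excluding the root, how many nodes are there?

16

Trace insertions, counting only characters that open a new branch:
  "72333" → 5 new (7, 2, 3, 3, 3)
  "723" → prefix "723" already present; 0 new (none)
  "725940" → prefix "72" already present; 4 new (5, 9, 4, 0)
  "7234716" → prefix "723" already present; 4 new (4, 7, 1, 6)
  "723470" → prefix "72347" already present; 1 new (0)
  "723471" → prefix "723471" already present; 0 new (none)
  "723403" → prefix "7234" already present; 2 new (0, 3)
Total nodes = 5 + 0 + 4 + 4 + 1 + 0 + 2 = 16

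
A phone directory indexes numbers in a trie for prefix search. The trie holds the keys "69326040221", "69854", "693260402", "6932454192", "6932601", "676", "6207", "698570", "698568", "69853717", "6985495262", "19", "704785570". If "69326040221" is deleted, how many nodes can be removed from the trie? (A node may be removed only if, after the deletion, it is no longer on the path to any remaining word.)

2

After clearing the end-marker at "69326040221", prune upward until reaching a node still needed by another word.
The suffix "21" (2 nodes) is used only by "69326040221"; "693260402" is itself a stored word, so pruning stops there.
Nodes removed: 2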